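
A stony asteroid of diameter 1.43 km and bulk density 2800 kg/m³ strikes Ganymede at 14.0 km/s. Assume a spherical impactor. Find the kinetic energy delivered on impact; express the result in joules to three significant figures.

d = 1430 m; v = 14000 m/s.
Mass m = (π/6) ρ d³ = (π/6) × 2800 × (1430)³ = 4.287 × 10^12 kg
E = ½ m v² = 0.5 × 4.287 × 10^12 × (14000)² = 4.201 × 10^20 J

E ≈ 4.20 × 10^20 J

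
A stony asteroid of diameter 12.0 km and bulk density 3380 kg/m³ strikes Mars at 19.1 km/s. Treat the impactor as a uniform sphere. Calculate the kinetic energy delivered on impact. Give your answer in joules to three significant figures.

d = 12000 m; v = 19100 m/s.
Mass m = (π/6) ρ d³ = (π/6) × 3380 × (12000)³ = 3.058 × 10^15 kg
E = ½ m v² = 0.5 × 3.058 × 10^15 × (19100)² = 5.578 × 10^23 J

E ≈ 5.58 × 10^23 J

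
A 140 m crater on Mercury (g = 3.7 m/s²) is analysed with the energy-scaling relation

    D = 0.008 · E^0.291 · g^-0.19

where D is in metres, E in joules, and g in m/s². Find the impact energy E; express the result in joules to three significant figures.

E ≈ 8.95 × 10^14 J

Rearranging: E = [D / (0.008 · g^-0.19)]^(1/0.291).
g^-0.19 = 3.7^-0.19 = 0.7799
D / (0.008 × 0.7799) = 140 / (6.239 × 10^-3) = 2.244 × 10^4
E = (2.244 × 10^4)^3.4364 = 8.951 × 10^14 J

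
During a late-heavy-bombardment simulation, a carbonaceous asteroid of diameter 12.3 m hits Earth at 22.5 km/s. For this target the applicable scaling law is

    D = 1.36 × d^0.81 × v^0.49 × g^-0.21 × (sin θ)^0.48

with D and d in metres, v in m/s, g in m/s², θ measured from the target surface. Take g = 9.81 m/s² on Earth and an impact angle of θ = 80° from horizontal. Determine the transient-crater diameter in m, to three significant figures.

D ≈ 866 m

In SI units: v = 22500 m/s.
d^0.81 = 12.3^0.81 = 7.635
v^0.49 = 22500^0.49 = 135.7
g^-0.21 = 9.81^-0.21 = 0.6191
(sin 80°)^0.48 = 0.9848^0.48 = 0.9927
D = 1.36 × 7.635 × 135.7 × 0.6191 × 0.9927 = 866.0 m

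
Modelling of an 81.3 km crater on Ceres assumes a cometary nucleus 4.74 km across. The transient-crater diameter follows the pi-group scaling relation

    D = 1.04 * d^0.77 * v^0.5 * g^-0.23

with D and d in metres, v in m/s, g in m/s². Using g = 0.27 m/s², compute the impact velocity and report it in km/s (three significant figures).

Rearranging for v: v = [D / (1.04 · 4740^0.77 · 0.27^-0.23)]^(1/0.5).
D = 81300 m.
4740^0.77 = 676.6
0.27^-0.23 = 1.351
Denominator = 1.04 × 676.6 × 1.351 = 950.7
D / 950.7 = 81300 / 950.7 = 85.52
v = 85.52^(1/0.5) = 85.52^2 = 7314 m/s

v ≈ 7.31 km/s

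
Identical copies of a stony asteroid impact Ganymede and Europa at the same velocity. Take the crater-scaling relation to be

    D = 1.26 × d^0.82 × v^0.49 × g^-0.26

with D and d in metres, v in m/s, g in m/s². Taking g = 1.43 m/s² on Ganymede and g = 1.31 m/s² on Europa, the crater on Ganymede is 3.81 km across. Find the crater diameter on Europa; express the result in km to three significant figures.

D ≈ 3.90 km

All impactor-dependent factors cancel in the ratio, leaving D_Europa/D_Ganymede = (g_Europa/g_Ganymede)^-0.26.
(1.31/1.43)^-0.26 = 0.9161^-0.26 = 1.023
D_Europa = 1.023 × 3.81 km = 3.90 km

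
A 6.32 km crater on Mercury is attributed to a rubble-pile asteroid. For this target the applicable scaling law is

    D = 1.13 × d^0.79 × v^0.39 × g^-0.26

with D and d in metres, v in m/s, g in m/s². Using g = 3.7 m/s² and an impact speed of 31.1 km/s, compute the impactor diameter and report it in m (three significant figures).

d ≈ 516 m

Rearranging for d: d = [D / (1.13 · 31100^0.39 · 3.7^-0.26)]^(1/0.79).
D = 6320 m.
31100^0.39 = 56.52
3.7^-0.26 = 0.7117
Denominator = 1.13 × 56.52 × 0.7117 = 45.45
D / 45.45 = 6320 / 45.45 = 139.1
d = 139.1^(1/0.79) = 139.1^1.2658 = 516.4 m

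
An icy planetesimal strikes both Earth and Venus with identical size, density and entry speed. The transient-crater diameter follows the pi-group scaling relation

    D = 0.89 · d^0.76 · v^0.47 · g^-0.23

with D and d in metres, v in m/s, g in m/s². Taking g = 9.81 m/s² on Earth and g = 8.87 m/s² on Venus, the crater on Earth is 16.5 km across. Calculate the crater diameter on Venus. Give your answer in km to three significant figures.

All impactor-dependent factors cancel in the ratio, leaving D_Venus/D_Earth = (g_Venus/g_Earth)^-0.23.
(8.87/9.81)^-0.23 = 0.9042^-0.23 = 1.023
D_Venus = 1.023 × 16.5 km = 16.9 km

D ≈ 16.9 km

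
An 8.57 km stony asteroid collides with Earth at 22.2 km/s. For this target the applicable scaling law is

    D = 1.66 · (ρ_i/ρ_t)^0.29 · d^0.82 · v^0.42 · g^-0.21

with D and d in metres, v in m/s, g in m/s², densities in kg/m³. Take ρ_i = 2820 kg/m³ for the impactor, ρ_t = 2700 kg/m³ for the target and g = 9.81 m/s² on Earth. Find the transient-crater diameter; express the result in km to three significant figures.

D ≈ 117 km

In SI units: d = 8570 m, v = 22200 m/s.
(ρ_i/ρ_t)^0.29 = (2820/2700)^0.29 = 1.013
d^0.82 = 8570^0.82 = 1679
v^0.42 = 22200^0.42 = 66.91
g^-0.21 = 9.81^-0.21 = 0.6191
D = 1.66 × 1.013 × 1679 × 66.91 × 0.6191 = 1.170 × 10^5 m
   = 117.0 km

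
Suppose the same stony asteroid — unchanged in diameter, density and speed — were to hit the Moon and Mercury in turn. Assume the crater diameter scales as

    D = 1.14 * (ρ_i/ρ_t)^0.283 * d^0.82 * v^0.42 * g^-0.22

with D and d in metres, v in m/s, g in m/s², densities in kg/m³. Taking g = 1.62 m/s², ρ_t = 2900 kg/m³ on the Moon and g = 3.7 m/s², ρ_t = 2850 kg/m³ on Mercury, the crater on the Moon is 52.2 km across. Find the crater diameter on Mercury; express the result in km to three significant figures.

D ≈ 43.7 km

The impactor-only factors (d, v, ρ_i) cancel in the ratio, leaving D_Mercury/D_Moon = (g_Mercury/g_Moon)^-0.22 · (ρ_t,Moon/ρ_t,Mercury)^0.283.
(3.7/1.62)^-0.22 = 2.284^-0.22 = 0.8338
(2900/2850)^0.283 = 1.018^0.283 = 1.005
Ratio = 0.8338 × 1.005 = 0.8380
D_Mercury = 0.8380 × 52.2 km = 43.7 km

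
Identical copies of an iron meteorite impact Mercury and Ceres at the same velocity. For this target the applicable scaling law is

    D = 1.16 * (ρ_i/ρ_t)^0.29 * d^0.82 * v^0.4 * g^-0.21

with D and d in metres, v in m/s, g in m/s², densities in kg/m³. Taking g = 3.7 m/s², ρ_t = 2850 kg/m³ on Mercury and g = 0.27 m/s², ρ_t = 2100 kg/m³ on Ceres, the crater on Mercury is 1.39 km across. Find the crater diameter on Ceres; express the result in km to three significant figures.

D ≈ 2.63 km

The impactor-only factors (d, v, ρ_i) cancel in the ratio, leaving D_Ceres/D_Mercury = (g_Ceres/g_Mercury)^-0.21 · (ρ_t,Mercury/ρ_t,Ceres)^0.29.
(0.27/3.7)^-0.21 = 0.07297^-0.21 = 1.733
(2850/2100)^0.29 = 1.357^0.29 = 1.093
Ratio = 1.733 × 1.093 = 1.894
D_Ceres = 1.894 × 1.39 km = 2.63 km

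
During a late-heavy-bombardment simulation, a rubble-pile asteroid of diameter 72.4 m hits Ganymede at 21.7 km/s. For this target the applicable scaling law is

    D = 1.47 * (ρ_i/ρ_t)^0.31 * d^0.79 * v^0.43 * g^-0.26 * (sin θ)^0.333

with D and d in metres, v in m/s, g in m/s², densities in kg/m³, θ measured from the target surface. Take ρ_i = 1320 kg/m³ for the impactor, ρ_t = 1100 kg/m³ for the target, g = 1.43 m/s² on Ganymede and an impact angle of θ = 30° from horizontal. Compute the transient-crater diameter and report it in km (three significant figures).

D ≈ 2.43 km

In SI units: v = 21700 m/s.
(ρ_i/ρ_t)^0.31 = (1320/1100)^0.31 = 1.058
d^0.79 = 72.4^0.79 = 29.46
v^0.43 = 21700^0.43 = 73.23
g^-0.26 = 1.43^-0.26 = 0.9112
(sin 30°)^0.333 = 0.5000^0.333 = 0.7939
D = 1.47 × 1.058 × 29.46 × 73.23 × 0.9112 × 0.7939 = 2427 m
   = 2.427 km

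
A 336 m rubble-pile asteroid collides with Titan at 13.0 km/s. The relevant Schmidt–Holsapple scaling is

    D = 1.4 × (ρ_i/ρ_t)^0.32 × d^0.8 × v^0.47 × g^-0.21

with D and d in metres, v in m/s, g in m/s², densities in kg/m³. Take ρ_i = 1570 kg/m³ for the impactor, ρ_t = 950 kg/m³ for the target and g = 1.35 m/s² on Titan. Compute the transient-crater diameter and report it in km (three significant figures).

D ≈ 13.9 km

In SI units: v = 13000 m/s.
(ρ_i/ρ_t)^0.32 = (1570/950)^0.32 = 1.174
d^0.8 = 336^0.8 = 105.0
v^0.47 = 13000^0.47 = 85.81
g^-0.21 = 1.35^-0.21 = 0.9389
D = 1.4 × 1.174 × 105.0 × 85.81 × 0.9389 = 13904 m
   = 13.90 km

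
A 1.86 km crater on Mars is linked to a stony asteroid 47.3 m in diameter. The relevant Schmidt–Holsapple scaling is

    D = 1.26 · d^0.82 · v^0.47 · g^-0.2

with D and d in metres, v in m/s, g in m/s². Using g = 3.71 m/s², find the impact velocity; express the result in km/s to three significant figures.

v ≈ 11.6 km/s

Rearranging for v: v = [D / (1.26 · 47.3^0.82 · 3.71^-0.2)]^(1/0.47).
D = 1860 m.
47.3^0.82 = 23.63
3.71^-0.2 = 0.7694
Denominator = 1.26 × 23.63 × 0.7694 = 22.91
D / 22.91 = 1860 / 22.91 = 81.19
v = 81.19^(1/0.47) = 81.19^2.1277 = 11557 m/s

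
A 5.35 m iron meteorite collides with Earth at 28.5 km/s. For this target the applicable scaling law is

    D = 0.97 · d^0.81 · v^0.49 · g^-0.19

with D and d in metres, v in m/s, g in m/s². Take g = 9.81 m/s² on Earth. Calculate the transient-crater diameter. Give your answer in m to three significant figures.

D ≈ 373 m

In SI units: v = 28500 m/s.
d^0.81 = 5.35^0.81 = 3.890
v^0.49 = 28500^0.49 = 152.4
g^-0.19 = 9.81^-0.19 = 0.6480
D = 0.97 × 3.890 × 152.4 × 0.6480 = 372.6 m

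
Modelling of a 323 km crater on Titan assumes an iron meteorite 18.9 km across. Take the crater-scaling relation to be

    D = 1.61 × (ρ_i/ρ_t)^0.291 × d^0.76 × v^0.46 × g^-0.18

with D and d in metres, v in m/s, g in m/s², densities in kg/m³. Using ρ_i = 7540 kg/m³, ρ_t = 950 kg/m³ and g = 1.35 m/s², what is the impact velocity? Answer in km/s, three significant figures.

v ≈ 8.78 km/s

Rearranging for v: v = [D / (1.61 · (7540/950)^0.291 · 18900^0.76 · 1.35^-0.18)]^(1/0.46).
D = 323000 m.
(7540/950)^0.291 = 1.827
18900^0.76 = 1779
1.35^-0.18 = 0.9474
Denominator = 1.61 × 1.827 × 1779 × 0.9474 = 4958
D / 4958 = 323000 / 4958 = 65.15
v = 65.15^(1/0.46) = 65.15^2.1739 = 8775 m/s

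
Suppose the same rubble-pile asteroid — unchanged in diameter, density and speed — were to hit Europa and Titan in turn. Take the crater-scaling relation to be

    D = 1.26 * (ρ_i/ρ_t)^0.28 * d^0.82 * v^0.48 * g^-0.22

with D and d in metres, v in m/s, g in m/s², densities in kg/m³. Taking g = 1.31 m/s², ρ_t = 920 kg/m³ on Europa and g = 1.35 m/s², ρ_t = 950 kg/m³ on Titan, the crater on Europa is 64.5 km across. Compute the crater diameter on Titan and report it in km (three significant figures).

D ≈ 63.5 km

The impactor-only factors (d, v, ρ_i) cancel in the ratio, leaving D_Titan/D_Europa = (g_Titan/g_Europa)^-0.22 · (ρ_t,Europa/ρ_t,Titan)^0.28.
(1.35/1.31)^-0.22 = 1.031^-0.22 = 0.9933
(920/950)^0.28 = 0.9684^0.28 = 0.9910
Ratio = 0.9933 × 0.9910 = 0.9844
D_Titan = 0.9844 × 64.5 km = 63.5 km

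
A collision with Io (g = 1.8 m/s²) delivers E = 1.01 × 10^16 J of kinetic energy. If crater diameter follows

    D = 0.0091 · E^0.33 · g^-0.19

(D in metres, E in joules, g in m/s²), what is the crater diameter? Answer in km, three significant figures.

D ≈ 1.56 km

E^0.33 = (1.01 × 10^16)^0.33 = 1.912 × 10^5
g^-0.19 = 1.8^-0.19 = 0.8943
D = 0.0091 × 1.912 × 10^5 × 0.8943 = 1556 m
   = 1.556 km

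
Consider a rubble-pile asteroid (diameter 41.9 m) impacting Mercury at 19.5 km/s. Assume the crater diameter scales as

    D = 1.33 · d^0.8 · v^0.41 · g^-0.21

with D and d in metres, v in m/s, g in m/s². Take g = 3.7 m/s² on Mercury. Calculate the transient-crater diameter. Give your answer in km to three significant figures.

D ≈ 1.15 km

In SI units: v = 19500 m/s.
d^0.8 = 41.9^0.8 = 19.85
v^0.41 = 19500^0.41 = 57.40
g^-0.21 = 3.7^-0.21 = 0.7598
D = 1.33 × 19.85 × 57.40 × 0.7598 = 1151 m
   = 1.151 km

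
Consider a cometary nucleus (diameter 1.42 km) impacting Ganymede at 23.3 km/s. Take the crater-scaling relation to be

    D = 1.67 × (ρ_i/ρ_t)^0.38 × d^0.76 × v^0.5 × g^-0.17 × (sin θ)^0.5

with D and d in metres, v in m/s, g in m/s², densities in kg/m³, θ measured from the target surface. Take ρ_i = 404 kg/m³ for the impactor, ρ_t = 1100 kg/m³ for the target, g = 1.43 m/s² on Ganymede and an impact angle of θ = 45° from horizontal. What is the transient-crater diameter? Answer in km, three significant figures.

D ≈ 34.3 km

In SI units: d = 1420 m, v = 23300 m/s.
(ρ_i/ρ_t)^0.38 = (404/1100)^0.38 = 0.6834
d^0.76 = 1420^0.76 = 248.7
v^0.5 = 23300^0.5 = 152.6
g^-0.17 = 1.43^-0.17 = 0.9410
(sin 45°)^0.5 = 0.7071^0.5 = 0.8409
D = 1.67 × 0.6834 × 248.7 × 152.6 × 0.9410 × 0.8409 = 34273 m
   = 34.27 km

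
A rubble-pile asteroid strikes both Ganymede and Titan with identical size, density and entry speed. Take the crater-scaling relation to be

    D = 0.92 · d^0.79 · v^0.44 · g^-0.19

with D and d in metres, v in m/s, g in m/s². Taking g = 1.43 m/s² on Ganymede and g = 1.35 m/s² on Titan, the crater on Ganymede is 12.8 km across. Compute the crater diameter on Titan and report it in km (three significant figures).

All impactor-dependent factors cancel in the ratio, leaving D_Titan/D_Ganymede = (g_Titan/g_Ganymede)^-0.19.
(1.35/1.43)^-0.19 = 0.9441^-0.19 = 1.011
D_Titan = 1.011 × 12.8 km = 12.9 km

D ≈ 12.9 km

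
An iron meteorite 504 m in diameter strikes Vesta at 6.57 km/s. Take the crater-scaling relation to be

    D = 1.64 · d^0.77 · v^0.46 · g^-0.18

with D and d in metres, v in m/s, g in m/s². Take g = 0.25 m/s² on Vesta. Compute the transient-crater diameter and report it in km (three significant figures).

D ≈ 14.5 km

In SI units: v = 6570 m/s.
d^0.77 = 504^0.77 = 120.5
v^0.46 = 6570^0.46 = 57.03
g^-0.18 = 0.25^-0.18 = 1.283
D = 1.64 × 120.5 × 57.03 × 1.283 = 14460 m
   = 14.46 km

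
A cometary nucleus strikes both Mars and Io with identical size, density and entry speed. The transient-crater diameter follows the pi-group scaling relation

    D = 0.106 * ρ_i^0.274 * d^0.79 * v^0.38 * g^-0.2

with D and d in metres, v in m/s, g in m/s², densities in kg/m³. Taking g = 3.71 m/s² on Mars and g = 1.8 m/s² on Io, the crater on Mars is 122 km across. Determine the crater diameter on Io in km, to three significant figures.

All impactor-dependent factors cancel in the ratio, leaving D_Io/D_Mars = (g_Io/g_Mars)^-0.2.
(1.8/3.71)^-0.2 = 0.4852^-0.2 = 1.156
D_Io = 1.156 × 122 km = 141 km

D ≈ 141 km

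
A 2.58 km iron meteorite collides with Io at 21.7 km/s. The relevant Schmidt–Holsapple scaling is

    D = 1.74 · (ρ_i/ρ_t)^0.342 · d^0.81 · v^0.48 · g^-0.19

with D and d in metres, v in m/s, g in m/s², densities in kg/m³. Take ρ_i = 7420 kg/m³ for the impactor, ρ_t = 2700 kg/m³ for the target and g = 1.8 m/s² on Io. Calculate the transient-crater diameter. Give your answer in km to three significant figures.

D ≈ 154 km

In SI units: d = 2580 m, v = 21700 m/s.
(ρ_i/ρ_t)^0.342 = (7420/2700)^0.342 = 1.413
d^0.81 = 2580^0.81 = 580.0
v^0.48 = 21700^0.48 = 120.6
g^-0.19 = 1.8^-0.19 = 0.8943
D = 1.74 × 1.413 × 580.0 × 120.6 × 0.8943 = 1.538 × 10^5 m
   = 153.8 km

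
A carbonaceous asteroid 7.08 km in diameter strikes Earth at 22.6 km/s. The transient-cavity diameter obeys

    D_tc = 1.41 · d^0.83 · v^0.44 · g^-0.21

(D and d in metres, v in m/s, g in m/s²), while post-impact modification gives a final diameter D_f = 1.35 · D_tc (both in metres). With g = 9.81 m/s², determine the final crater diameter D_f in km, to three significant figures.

D_f ≈ 152 km

In SI: d = 7080 m, v = 22600 m/s.
d^0.83 = 7080^0.83 = 1569
v^0.44 = 22600^0.44 = 82.38
g^-0.21 = 9.81^-0.21 = 0.6191
D_tc = 1.41 × 1569 × 82.38 × 0.6191 = 1.128 × 10^5 m
D_f = 1.35 × 1.128 × 10^5 = 1.523 × 10^5 m
     = 152.3 km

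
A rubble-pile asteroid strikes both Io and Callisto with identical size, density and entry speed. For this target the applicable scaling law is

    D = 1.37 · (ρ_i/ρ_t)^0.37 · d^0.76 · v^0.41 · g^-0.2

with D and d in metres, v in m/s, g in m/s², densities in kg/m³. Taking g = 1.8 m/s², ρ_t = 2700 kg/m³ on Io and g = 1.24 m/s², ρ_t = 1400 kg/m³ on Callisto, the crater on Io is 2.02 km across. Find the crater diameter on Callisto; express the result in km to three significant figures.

D ≈ 2.77 km

The impactor-only factors (d, v, ρ_i) cancel in the ratio, leaving D_Callisto/D_Io = (g_Callisto/g_Io)^-0.2 · (ρ_t,Io/ρ_t,Callisto)^0.37.
(1.24/1.8)^-0.2 = 0.6889^-0.2 = 1.077
(2700/1400)^0.37 = 1.929^0.37 = 1.275
Ratio = 1.077 × 1.275 = 1.373
D_Callisto = 1.373 × 2.02 km = 2.77 km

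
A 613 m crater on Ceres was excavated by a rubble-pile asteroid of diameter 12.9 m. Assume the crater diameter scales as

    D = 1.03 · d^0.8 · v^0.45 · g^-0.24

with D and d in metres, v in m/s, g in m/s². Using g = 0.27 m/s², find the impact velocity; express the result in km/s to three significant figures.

v ≈ 7.73 km/s

Rearranging for v: v = [D / (1.03 · 12.9^0.8 · 0.27^-0.24)]^(1/0.45).
12.9^0.8 = 7.735
0.27^-0.24 = 1.369
Denominator = 1.03 × 7.735 × 1.369 = 10.91
D / 10.91 = 613 / 10.91 = 56.19
v = 56.19^(1/0.45) = 56.19^2.2222 = 7728 m/s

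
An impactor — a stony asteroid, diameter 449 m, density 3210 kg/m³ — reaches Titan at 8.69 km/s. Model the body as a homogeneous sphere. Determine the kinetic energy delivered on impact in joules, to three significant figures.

v = 8690 m/s.
Mass m = (π/6) ρ d³ = (π/6) × 3210 × (449)³ = 1.521 × 10^11 kg
E = ½ m v² = 0.5 × 1.521 × 10^11 × (8690)² = 5.743 × 10^18 J

E ≈ 5.74 × 10^18 J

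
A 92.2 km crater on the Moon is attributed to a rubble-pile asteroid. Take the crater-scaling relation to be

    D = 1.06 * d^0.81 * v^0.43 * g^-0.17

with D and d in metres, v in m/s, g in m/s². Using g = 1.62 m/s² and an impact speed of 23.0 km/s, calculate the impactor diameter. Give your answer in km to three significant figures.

Rearranging for d: d = [D / (1.06 · 23000^0.43 · 1.62^-0.17)]^(1/0.81).
D = 92200 m.
23000^0.43 = 75.08
1.62^-0.17 = 0.9213
Denominator = 1.06 × 75.08 × 0.9213 = 73.32
D / 73.32 = 92200 / 73.32 = 1258
d = 1258^(1/0.81) = 1258^1.2346 = 6712 m

d ≈ 6.71 km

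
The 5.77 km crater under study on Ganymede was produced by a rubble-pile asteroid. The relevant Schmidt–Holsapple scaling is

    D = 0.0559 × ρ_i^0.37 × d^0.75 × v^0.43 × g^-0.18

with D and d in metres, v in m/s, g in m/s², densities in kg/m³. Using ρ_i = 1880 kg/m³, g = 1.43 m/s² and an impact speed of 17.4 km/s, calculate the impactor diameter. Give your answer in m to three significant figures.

d ≈ 474 m

Rearranging for d: d = [D / (0.0559 · 1880^0.37 · 17400^0.43 · 1.43^-0.18)]^(1/0.75).
D = 5770 m.
1880^0.37 = 16.27
17400^0.43 = 66.59
1.43^-0.18 = 0.9376
Denominator = 0.0559 × 16.27 × 66.59 × 0.9376 = 56.78
D / 56.78 = 5770 / 56.78 = 101.6
d = 101.6^(1/0.75) = 101.6^1.3333 = 474.0 m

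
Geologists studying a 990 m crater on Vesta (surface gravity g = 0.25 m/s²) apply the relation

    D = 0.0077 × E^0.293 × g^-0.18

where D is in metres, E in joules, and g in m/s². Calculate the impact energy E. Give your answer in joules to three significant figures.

Rearranging: E = [D / (0.0077 · g^-0.18)]^(1/0.293).
g^-0.18 = 0.25^-0.18 = 1.283
D / (0.0077 × 1.283) = 990 / (9.879 × 10^-3) = 1.002 × 10^5
E = (1.002 × 10^5)^3.413 = 1.169 × 10^17 J

E ≈ 1.17 × 10^17 J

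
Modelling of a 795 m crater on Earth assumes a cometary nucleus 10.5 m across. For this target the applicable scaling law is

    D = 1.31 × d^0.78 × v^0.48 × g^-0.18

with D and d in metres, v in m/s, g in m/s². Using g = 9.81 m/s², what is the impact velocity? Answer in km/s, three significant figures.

v ≈ 32.4 km/s

Rearranging for v: v = [D / (1.31 · 10.5^0.78 · 9.81^-0.18)]^(1/0.48).
10.5^0.78 = 6.259
9.81^-0.18 = 0.6630
Denominator = 1.31 × 6.259 × 0.6630 = 5.436
D / 5.436 = 795 / 5.436 = 146.2
v = 146.2^(1/0.48) = 146.2^2.0833 = 32377 m/s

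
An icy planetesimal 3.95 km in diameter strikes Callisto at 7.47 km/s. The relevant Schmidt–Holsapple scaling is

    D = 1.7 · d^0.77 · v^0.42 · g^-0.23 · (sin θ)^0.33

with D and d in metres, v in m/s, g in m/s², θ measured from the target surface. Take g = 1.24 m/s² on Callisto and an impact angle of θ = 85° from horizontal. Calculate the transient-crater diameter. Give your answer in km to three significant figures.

D ≈ 40.2 km

In SI units: d = 3950 m, v = 7470 m/s.
d^0.77 = 3950^0.77 = 588.0
v^0.42 = 7470^0.42 = 42.34
g^-0.23 = 1.24^-0.23 = 0.9517
(sin 85°)^0.33 = 0.9962^0.33 = 0.9987
D = 1.7 × 588.0 × 42.34 × 0.9517 × 0.9987 = 40226 m
   = 40.23 km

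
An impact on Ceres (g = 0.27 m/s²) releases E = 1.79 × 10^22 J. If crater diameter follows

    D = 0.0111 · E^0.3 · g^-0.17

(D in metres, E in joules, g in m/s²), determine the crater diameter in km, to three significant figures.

D ≈ 65.7 km

E^0.3 = (1.79 × 10^22)^0.3 = 4.741 × 10^6
g^-0.17 = 0.27^-0.17 = 1.249
D = 0.0111 × 4.741 × 10^6 × 1.249 = 65729 m
   = 65.73 km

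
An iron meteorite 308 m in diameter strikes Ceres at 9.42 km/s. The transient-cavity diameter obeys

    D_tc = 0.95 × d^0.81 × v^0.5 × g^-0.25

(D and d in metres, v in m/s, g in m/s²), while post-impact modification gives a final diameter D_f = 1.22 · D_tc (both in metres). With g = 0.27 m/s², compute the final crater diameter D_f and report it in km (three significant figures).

D_f ≈ 16.2 km

v = 9420 m/s.
d^0.81 = 308^0.81 = 103.7
v^0.5 = 9420^0.5 = 97.06
g^-0.25 = 0.27^-0.25 = 1.387
D_tc = 0.95 × 103.7 × 97.06 × 1.387 = 13260 m
D_f = 1.22 × 13260 = 16177 m
     = 16.18 km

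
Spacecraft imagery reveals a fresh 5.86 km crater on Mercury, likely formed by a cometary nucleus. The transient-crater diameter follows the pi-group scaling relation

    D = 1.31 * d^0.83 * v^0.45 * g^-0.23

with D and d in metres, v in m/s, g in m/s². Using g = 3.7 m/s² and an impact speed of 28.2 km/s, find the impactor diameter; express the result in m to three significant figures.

Rearranging for d: d = [D / (1.31 · 28200^0.45 · 3.7^-0.23)]^(1/0.83).
D = 5860 m.
28200^0.45 = 100.6
3.7^-0.23 = 0.7401
Denominator = 1.31 × 100.6 × 0.7401 = 97.53
D / 97.53 = 5860 / 97.53 = 60.08
d = 60.08^(1/0.83) = 60.08^1.2048 = 139.0 m

d ≈ 139 m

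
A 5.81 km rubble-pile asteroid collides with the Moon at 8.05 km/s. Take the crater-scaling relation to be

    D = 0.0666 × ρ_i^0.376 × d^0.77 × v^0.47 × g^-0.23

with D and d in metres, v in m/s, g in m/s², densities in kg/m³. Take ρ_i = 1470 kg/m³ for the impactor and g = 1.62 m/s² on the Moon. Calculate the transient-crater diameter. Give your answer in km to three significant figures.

In SI units: d = 5810 m, v = 8050 m/s.
ρ_i^0.376 = 1470^0.376 = 15.52
d^0.77 = 5810^0.77 = 791.4
v^0.47 = 8050^0.47 = 68.51
g^-0.23 = 1.62^-0.23 = 0.8950
D = 0.0666 × 15.52 × 791.4 × 68.51 × 0.8950 = 50158 m
   = 50.16 km

D ≈ 50.2 km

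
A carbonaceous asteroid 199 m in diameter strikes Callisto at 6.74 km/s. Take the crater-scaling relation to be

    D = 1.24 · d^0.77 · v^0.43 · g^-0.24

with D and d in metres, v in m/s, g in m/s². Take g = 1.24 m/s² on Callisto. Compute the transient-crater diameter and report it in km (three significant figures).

D ≈ 3.07 km

In SI units: v = 6740 m/s.
d^0.77 = 199^0.77 = 58.90
v^0.43 = 6740^0.43 = 44.29
g^-0.24 = 1.24^-0.24 = 0.9497
D = 1.24 × 58.90 × 44.29 × 0.9497 = 3072 m
   = 3.072 km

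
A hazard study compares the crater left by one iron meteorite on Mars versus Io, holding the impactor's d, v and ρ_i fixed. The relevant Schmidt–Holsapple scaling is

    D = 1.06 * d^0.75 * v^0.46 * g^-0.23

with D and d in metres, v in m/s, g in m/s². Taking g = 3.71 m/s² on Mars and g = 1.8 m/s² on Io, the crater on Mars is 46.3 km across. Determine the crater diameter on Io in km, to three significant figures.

All impactor-dependent factors cancel in the ratio, leaving D_Io/D_Mars = (g_Io/g_Mars)^-0.23.
(1.8/3.71)^-0.23 = 0.4852^-0.23 = 1.181
D_Io = 1.181 × 46.3 km = 54.7 km

D ≈ 54.7 km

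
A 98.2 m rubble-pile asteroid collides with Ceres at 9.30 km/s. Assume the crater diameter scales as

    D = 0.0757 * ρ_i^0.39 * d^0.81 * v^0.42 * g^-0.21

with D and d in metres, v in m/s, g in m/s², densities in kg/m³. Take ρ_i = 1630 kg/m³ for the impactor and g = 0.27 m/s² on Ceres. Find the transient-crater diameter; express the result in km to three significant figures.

In SI units: v = 9300 m/s.
ρ_i^0.39 = 1630^0.39 = 17.90
d^0.81 = 98.2^0.81 = 41.08
v^0.42 = 9300^0.42 = 46.43
g^-0.21 = 0.27^-0.21 = 1.316
D = 0.0757 × 17.90 × 41.08 × 46.43 × 1.316 = 3401 m
   = 3.401 km

D ≈ 3.40 km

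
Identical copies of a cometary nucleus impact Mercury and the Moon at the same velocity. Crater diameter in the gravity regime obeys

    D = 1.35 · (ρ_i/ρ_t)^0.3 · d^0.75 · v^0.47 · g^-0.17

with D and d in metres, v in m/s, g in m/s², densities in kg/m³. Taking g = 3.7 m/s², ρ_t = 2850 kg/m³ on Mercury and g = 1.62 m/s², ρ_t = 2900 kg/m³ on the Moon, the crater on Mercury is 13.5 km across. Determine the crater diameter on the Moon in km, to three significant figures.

The impactor-only factors (d, v, ρ_i) cancel in the ratio, leaving D_Moon/D_Mercury = (g_Moon/g_Mercury)^-0.17 · (ρ_t,Mercury/ρ_t,Moon)^0.3.
(1.62/3.7)^-0.17 = 0.4378^-0.17 = 1.151
(2850/2900)^0.3 = 0.9828^0.3 = 0.9948
Ratio = 1.151 × 0.9948 = 1.145
D_Moon = 1.145 × 13.5 km = 15.5 km

D ≈ 15.5 km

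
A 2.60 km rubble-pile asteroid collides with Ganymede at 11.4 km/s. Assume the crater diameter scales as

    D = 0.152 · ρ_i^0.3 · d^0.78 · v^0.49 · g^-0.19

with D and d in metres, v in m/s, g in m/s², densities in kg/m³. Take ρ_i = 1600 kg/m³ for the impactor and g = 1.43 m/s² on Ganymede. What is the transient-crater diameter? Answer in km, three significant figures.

In SI units: d = 2600 m, v = 11400 m/s.
ρ_i^0.3 = 1600^0.3 = 9.146
d^0.78 = 2600^0.78 = 461.0
v^0.49 = 11400^0.49 = 97.25
g^-0.19 = 1.43^-0.19 = 0.9343
D = 0.152 × 9.146 × 461.0 × 97.25 × 0.9343 = 58231 m
   = 58.23 km

D ≈ 58.2 km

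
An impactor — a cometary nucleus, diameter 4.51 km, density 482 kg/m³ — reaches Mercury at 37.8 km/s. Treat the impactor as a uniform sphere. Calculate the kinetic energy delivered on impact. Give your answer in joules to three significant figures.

d = 4510 m; v = 37800 m/s.
Mass m = (π/6) ρ d³ = (π/6) × 482 × (4510)³ = 2.315 × 10^13 kg
E = ½ m v² = 0.5 × 2.315 × 10^13 × (37800)² = 1.654 × 10^22 J

E ≈ 1.65 × 10^22 J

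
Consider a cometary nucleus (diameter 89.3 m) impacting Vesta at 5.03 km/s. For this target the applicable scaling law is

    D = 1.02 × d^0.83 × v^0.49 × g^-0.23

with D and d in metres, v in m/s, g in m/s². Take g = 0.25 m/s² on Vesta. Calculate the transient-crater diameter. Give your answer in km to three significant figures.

In SI units: v = 5030 m/s.
d^0.83 = 89.3^0.83 = 41.61
v^0.49 = 5030^0.49 = 65.13
g^-0.23 = 0.25^-0.23 = 1.376
D = 1.02 × 41.61 × 65.13 × 1.376 = 3804 m
   = 3.804 km

D ≈ 3.80 km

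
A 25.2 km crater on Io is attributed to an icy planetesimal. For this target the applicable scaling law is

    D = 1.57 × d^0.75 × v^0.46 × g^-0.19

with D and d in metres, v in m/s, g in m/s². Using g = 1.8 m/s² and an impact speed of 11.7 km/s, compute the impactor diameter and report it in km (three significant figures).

d ≈ 1.50 km

Rearranging for d: d = [D / (1.57 · 11700^0.46 · 1.8^-0.19)]^(1/0.75).
D = 25200 m.
11700^0.46 = 74.36
1.8^-0.19 = 0.8943
Denominator = 1.57 × 74.36 × 0.8943 = 104.4
D / 104.4 = 25200 / 104.4 = 241.4
d = 241.4^(1/0.75) = 241.4^1.3333 = 1503 m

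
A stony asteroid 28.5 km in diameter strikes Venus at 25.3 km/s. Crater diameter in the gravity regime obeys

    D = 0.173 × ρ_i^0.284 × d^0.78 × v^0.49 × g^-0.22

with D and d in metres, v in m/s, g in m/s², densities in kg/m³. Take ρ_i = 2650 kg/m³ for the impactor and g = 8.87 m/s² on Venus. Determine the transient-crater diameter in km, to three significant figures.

In SI units: d = 28500 m, v = 25300 m/s.
ρ_i^0.284 = 2650^0.284 = 9.380
d^0.78 = 28500^0.78 = 2984
v^0.49 = 25300^0.49 = 143.7
g^-0.22 = 8.87^-0.22 = 0.6187
D = 0.173 × 9.380 × 2984 × 143.7 × 0.6187 = 4.305 × 10^5 m
   = 430.5 km

D ≈ 431 km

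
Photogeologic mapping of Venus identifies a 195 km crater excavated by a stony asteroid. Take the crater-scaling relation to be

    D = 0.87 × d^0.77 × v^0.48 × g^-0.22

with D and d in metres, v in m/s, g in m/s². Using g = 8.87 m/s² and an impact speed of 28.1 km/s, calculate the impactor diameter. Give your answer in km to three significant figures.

d ≈ 27.9 km

Rearranging for d: d = [D / (0.87 · 28100^0.48 · 8.87^-0.22)]^(1/0.77).
D = 195000 m.
28100^0.48 = 136.6
8.87^-0.22 = 0.6187
Denominator = 0.87 × 136.6 × 0.6187 = 73.53
D / 73.53 = 195000 / 73.53 = 2652
d = 2652^(1/0.77) = 2652^1.2987 = 27938 m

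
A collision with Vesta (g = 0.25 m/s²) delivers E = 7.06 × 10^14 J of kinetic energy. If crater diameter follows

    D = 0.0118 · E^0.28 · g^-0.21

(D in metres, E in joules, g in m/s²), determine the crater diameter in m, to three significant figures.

E^0.28 = (7.06 × 10^14)^0.28 = 1.438 × 10^4
g^-0.21 = 0.25^-0.21 = 1.338
D = 0.0118 × 1.438 × 10^4 × 1.338 = 227.0 m

D ≈ 227 m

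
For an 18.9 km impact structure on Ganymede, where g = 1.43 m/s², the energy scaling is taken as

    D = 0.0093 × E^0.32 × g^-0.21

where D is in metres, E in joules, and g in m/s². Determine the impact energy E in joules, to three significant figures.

E ≈ 6.52 × 10^19 J

Rearranging: E = [D / (0.0093 · g^-0.21)]^(1/0.32).
D = 18900 m.
g^-0.21 = 1.43^-0.21 = 0.9276
D / (0.0093 × 0.9276) = 18900 / (8.627 × 10^-3) = 2.191 × 10^6
E = (2.191 × 10^6)^3.125 = 6.524 × 10^19 J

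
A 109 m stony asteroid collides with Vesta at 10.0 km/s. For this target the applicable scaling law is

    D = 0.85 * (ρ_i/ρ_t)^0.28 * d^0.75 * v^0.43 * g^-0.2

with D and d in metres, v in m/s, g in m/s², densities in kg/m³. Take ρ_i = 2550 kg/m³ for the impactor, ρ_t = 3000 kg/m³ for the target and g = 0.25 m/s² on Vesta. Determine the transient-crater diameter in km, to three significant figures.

In SI units: v = 10000 m/s.
(ρ_i/ρ_t)^0.28 = (2550/3000)^0.28 = 0.9555
d^0.75 = 109^0.75 = 33.73
v^0.43 = 10000^0.43 = 52.48
g^-0.2 = 0.25^-0.2 = 1.320
D = 0.85 × 0.9555 × 33.73 × 52.48 × 1.320 = 1898 m
   = 1.898 km

D ≈ 1.90 km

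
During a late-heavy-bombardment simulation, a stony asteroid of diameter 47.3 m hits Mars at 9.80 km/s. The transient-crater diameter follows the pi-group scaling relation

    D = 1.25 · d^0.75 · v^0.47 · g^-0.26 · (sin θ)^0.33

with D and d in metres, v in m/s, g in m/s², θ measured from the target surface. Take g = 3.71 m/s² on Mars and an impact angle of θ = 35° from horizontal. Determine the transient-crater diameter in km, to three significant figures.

In SI units: v = 9800 m/s.
d^0.75 = 47.3^0.75 = 18.04
v^0.47 = 9800^0.47 = 75.14
g^-0.26 = 3.71^-0.26 = 0.7112
(sin 35°)^0.33 = 0.5736^0.33 = 0.8324
D = 1.25 × 18.04 × 75.14 × 0.7112 × 0.8324 = 1003 m
   = 1.003 km

D ≈ 1.00 km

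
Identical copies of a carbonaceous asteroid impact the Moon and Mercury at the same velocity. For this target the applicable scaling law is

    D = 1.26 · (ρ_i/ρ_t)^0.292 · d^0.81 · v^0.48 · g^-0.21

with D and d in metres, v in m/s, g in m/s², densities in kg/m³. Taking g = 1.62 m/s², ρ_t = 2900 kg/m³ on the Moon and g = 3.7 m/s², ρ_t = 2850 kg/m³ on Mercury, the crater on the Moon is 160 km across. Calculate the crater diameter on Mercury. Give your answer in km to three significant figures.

D ≈ 135 km

The impactor-only factors (d, v, ρ_i) cancel in the ratio, leaving D_Mercury/D_Moon = (g_Mercury/g_Moon)^-0.21 · (ρ_t,Moon/ρ_t,Mercury)^0.292.
(3.7/1.62)^-0.21 = 2.284^-0.21 = 0.8408
(2900/2850)^0.292 = 1.018^0.292 = 1.005
Ratio = 0.8408 × 1.005 = 0.8450
D_Mercury = 0.8450 × 160 km = 135 km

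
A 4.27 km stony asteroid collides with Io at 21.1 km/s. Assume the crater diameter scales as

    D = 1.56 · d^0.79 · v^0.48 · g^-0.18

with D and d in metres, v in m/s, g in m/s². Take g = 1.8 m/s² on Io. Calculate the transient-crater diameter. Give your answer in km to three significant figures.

D ≈ 123 km

In SI units: d = 4270 m, v = 21100 m/s.
d^0.79 = 4270^0.79 = 738.0
v^0.48 = 21100^0.48 = 119.0
g^-0.18 = 1.8^-0.18 = 0.8996
D = 1.56 × 738.0 × 119.0 × 0.8996 = 1.232 × 10^5 m
   = 123.2 km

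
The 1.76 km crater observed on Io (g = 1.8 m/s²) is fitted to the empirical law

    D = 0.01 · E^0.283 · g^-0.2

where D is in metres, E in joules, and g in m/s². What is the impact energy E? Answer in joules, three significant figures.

E ≈ 5.20 × 10^18 J

Rearranging: E = [D / (0.01 · g^-0.2)]^(1/0.283).
D = 1760 m.
g^-0.2 = 1.8^-0.2 = 0.8891
D / (0.01 × 0.8891) = 1760 / (8.891 × 10^-3) = 1.980 × 10^5
E = (1.980 × 10^5)^3.5336 = 5.204 × 10^18 J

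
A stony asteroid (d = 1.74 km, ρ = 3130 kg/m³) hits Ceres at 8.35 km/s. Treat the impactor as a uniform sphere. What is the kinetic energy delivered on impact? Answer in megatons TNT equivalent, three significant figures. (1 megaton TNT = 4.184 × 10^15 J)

d = 1740 m; v = 8350 m/s.
Mass m = (π/6) ρ d³ = (π/6) × 3130 × (1740)³ = 8.634 × 10^12 kg
E = ½ m v² = 0.5 × 8.634 × 10^12 × (8350)² = 3.010 × 10^20 J
   = 3.010 × 10^20 / 4.184×10^15 = 71941 Mt

E ≈ 71900 Mt TNT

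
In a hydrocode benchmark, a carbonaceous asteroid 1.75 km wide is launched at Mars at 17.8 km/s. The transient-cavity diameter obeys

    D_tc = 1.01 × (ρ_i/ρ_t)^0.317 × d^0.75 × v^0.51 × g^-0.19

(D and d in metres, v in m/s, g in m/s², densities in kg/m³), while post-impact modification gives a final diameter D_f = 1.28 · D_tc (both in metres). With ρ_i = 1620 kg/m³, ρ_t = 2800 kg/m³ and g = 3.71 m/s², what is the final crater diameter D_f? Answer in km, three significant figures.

D_f ≈ 33.7 km

In SI: d = 1750 m, v = 17800 m/s.
(ρ_i/ρ_t)^0.317 = (1620/2800)^0.317 = 0.8408
d^0.75 = 1750^0.75 = 270.6
v^0.51 = 17800^0.51 = 147.1
g^-0.19 = 3.71^-0.19 = 0.7795
D_tc = 1.01 × 0.8408 × 270.6 × 147.1 × 0.7795 = 26350 m
D_f = 1.28 × 26350 = 33728 m
     = 33.73 km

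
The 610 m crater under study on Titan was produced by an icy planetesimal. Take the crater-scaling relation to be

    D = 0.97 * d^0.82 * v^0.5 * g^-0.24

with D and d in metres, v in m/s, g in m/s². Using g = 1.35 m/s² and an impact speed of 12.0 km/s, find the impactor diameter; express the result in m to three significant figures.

Rearranging for d: d = [D / (0.97 · 12000^0.5 · 1.35^-0.24)]^(1/0.82).
12000^0.5 = 109.5
1.35^-0.24 = 0.9305
Denominator = 0.97 × 109.5 × 0.9305 = 98.83
D / 98.83 = 610 / 98.83 = 6.172
d = 6.172^(1/0.82) = 6.172^1.2195 = 9.203 m

d ≈ 9.20 m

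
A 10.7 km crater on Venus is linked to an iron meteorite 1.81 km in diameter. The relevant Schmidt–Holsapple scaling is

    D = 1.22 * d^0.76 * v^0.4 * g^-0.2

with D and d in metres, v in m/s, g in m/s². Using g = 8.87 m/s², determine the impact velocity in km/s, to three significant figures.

v ≈ 13.9 km/s

Rearranging for v: v = [D / (1.22 · 1810^0.76 · 8.87^-0.2)]^(1/0.4).
D = 10700 m.
1810^0.76 = 299.1
8.87^-0.2 = 0.6463
Denominator = 1.22 × 299.1 × 0.6463 = 235.8
D / 235.8 = 10700 / 235.8 = 45.38
v = 45.38^(1/0.4) = 45.38^2.5 = 13873 m/s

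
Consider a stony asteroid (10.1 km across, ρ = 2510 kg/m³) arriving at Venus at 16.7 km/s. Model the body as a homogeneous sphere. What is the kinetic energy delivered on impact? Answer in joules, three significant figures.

E ≈ 1.89 × 10^23 J

d = 10100 m; v = 16700 m/s.
Mass m = (π/6) ρ d³ = (π/6) × 2510 × (10100)³ = 1.354 × 10^15 kg
E = ½ m v² = 0.5 × 1.354 × 10^15 × (16700)² = 1.888 × 10^23 J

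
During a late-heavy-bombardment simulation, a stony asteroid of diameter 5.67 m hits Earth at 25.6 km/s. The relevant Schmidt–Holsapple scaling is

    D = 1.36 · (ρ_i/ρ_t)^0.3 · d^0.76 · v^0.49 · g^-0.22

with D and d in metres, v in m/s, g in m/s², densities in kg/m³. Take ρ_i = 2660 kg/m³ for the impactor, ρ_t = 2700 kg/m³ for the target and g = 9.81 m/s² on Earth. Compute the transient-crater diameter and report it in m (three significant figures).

In SI units: v = 25600 m/s.
(ρ_i/ρ_t)^0.3 = (2660/2700)^0.3 = 0.9955
d^0.76 = 5.67^0.76 = 3.739
v^0.49 = 25600^0.49 = 144.6
g^-0.22 = 9.81^-0.22 = 0.6051
D = 1.36 × 0.9955 × 3.739 × 144.6 × 0.6051 = 442.9 m

D ≈ 443 m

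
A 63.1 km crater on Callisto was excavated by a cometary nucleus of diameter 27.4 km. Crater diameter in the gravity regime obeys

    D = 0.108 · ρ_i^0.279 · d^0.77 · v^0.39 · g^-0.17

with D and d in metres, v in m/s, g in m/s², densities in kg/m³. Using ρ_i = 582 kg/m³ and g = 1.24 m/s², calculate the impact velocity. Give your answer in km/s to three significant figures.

v ≈ 12.2 km/s

Rearranging for v: v = [D / (0.108 · 582^0.279 · 27400^0.77 · 1.24^-0.17)]^(1/0.39).
D = 63100 m.
582^0.279 = 5.908
27400^0.77 = 2613
1.24^-0.17 = 0.9641
Denominator = 0.108 × 5.908 × 2613 × 0.9641 = 1607
D / 1607 = 63100 / 1607 = 39.27
v = 39.27^(1/0.39) = 39.27^2.5641 = 12227 m/s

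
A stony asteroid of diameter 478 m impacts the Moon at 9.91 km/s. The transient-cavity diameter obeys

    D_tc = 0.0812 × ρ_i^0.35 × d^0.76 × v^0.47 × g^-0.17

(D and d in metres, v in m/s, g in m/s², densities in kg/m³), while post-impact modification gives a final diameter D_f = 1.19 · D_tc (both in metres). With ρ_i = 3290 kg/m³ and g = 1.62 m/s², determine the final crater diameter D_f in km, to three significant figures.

D_f ≈ 12.4 km

v = 9910 m/s.
ρ_i^0.35 = 3290^0.35 = 17.02
d^0.76 = 478^0.76 = 108.7
v^0.47 = 9910^0.47 = 75.54
g^-0.17 = 1.62^-0.17 = 0.9213
D_tc = 0.0812 × 17.02 × 108.7 × 75.54 × 0.9213 = 10450 m
D_f = 1.19 × 10450 = 12436 m
     = 12.44 km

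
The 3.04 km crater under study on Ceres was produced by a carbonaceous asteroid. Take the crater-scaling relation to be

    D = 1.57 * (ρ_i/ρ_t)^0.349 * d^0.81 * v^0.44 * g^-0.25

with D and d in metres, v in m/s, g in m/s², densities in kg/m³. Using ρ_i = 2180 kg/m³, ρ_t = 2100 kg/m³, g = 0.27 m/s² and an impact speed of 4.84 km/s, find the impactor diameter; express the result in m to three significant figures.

Rearranging for d: d = [D / (1.57 · (2180/2100)^0.349 · 4840^0.44 · 0.27^-0.25)]^(1/0.81).
D = 3040 m.
(2180/2100)^0.349 = 1.013
4840^0.44 = 41.81
0.27^-0.25 = 1.387
Denominator = 1.57 × 1.013 × 41.81 × 1.387 = 92.23
D / 92.23 = 3040 / 92.23 = 32.96
d = 32.96^(1/0.81) = 32.96^1.2346 = 74.84 m

d ≈ 74.8 m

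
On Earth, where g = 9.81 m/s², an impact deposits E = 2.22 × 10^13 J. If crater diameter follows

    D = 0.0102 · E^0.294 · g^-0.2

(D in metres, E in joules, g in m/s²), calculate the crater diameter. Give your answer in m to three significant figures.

D ≈ 54.2 m

E^0.294 = (2.22 × 10^13)^0.294 = 8.391 × 10^3
g^-0.2 = 9.81^-0.2 = 0.6334
D = 0.0102 × 8.391 × 10^3 × 0.6334 = 54.21 m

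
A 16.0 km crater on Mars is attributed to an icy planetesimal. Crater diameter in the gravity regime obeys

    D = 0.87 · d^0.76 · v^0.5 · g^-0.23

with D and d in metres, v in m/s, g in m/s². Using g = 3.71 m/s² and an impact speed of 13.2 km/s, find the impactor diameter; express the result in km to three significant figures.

d ≈ 1.18 km

Rearranging for d: d = [D / (0.87 · 13200^0.5 · 3.71^-0.23)]^(1/0.76).
D = 16000 m.
13200^0.5 = 114.9
3.71^-0.23 = 0.7397
Denominator = 0.87 × 114.9 × 0.7397 = 73.94
D / 73.94 = 16000 / 73.94 = 216.4
d = 216.4^(1/0.76) = 216.4^1.3158 = 1182 m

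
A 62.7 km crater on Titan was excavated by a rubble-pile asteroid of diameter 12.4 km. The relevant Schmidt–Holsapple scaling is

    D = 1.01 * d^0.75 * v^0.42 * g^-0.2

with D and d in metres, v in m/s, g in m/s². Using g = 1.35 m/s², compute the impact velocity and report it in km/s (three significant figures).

v ≈ 14.6 km/s

Rearranging for v: v = [D / (1.01 · 12400^0.75 · 1.35^-0.2)]^(1/0.42).
D = 62700 m.
12400^0.75 = 1175
1.35^-0.2 = 0.9417
Denominator = 1.01 × 1175 × 0.9417 = 1118
D / 1118 = 62700 / 1118 = 56.08
v = 56.08^(1/0.42) = 56.08^2.381 = 14585 m/s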